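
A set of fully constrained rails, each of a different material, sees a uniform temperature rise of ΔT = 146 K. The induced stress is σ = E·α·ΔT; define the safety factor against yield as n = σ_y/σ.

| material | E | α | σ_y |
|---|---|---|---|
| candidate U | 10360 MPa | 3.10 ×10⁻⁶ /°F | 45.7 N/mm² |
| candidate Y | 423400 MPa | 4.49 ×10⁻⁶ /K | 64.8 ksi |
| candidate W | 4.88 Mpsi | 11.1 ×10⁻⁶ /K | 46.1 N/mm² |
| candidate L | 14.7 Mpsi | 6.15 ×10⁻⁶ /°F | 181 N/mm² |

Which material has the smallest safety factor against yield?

Per material, after unit conversion:
  candidate U: E = 10.36, α = 5.58, σ_y = 45.70 → σ = 8.44 MPa, n = 5.41
  candidate Y: E = 423.4, α = 4.49, σ_y = 446.8 → σ = 278 MPa, n = 1.61
  candidate W: E = 33.65, α = 11.1, σ_y = 46.10 → σ = 54.5 MPa, n = 0.845
  candidate L: E = 101.4, α = 11.1, σ_y = 181.0 → σ = 164 MPa, n = 1.10
Smallest n: candidate W with n = 0.845.

candidate W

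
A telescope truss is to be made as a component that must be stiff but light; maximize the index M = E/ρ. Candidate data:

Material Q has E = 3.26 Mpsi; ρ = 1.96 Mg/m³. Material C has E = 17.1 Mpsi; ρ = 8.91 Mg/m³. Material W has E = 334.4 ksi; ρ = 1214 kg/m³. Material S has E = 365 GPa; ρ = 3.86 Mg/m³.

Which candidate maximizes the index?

After converting to SI:
  material Q: E = 22.48 GPa, ρ = 1960 kg/m³
  material C: E = 117.9 GPa, ρ = 8910 kg/m³
  material W: E = 2.306 GPa, ρ = 1214 kg/m³
  material S: E = 365.0 GPa, ρ = 3860 kg/m³
  material S: M = 94.6 MN·m/kg
  material C: M = 13.2 MN·m/kg
  material Q: M = 11.5 MN·m/kg
  material W: M = 1.90 MN·m/kg
Material S ranks first.

material S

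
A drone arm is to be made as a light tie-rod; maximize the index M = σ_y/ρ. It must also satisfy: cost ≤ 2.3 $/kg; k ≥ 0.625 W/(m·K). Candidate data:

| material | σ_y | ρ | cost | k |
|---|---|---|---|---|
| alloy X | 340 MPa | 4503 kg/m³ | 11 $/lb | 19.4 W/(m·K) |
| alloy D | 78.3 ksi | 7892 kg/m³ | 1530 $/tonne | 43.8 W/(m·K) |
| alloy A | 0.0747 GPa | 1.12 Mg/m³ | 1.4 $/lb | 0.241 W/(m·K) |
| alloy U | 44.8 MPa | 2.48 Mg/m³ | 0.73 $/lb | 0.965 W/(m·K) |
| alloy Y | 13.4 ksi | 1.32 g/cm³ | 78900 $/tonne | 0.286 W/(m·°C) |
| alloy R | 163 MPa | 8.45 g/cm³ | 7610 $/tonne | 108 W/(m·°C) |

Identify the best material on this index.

Screen on constraints: cost ≤ 2.3 $/kg; k ≥ 0.625 W/(m·K). Survivors: alloy D, alloy U.
Putting every candidate on a common basis:
  alloy D: σ_y = 539.9 MPa, ρ = 7892 kg/m³
  alloy U: σ_y = 44.80 MPa, ρ = 2480 kg/m³
  alloy D: M = 68.4 kN·m/kg
  alloy U: M = 18.1 kN·m/kg
Alloy D has the largest M.

alloy D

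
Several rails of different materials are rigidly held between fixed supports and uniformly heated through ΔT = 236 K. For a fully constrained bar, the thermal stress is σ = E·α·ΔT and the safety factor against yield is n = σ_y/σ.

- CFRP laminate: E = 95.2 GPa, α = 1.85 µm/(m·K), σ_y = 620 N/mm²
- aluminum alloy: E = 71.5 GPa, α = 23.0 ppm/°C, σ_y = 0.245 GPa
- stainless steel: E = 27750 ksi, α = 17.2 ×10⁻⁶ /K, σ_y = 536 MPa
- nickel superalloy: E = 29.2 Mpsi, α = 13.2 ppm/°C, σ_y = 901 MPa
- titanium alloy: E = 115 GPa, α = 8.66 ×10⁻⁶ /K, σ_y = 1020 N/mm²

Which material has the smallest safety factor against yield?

aluminum alloy

With everything in SI (GPa, ×10⁻⁶/K, MPa):
  CFRP laminate: E = 95.20, α = 1.85, σ_y = 620.0 → σ = 41.6 MPa, n = 14.9
  aluminum alloy: E = 71.50, α = 23.0, σ_y = 245.0 → σ = 388 MPa, n = 0.631
  stainless steel: E = 191.3, α = 17.2, σ_y = 536.0 → σ = 777 MPa, n = 0.690
  nickel superalloy: E = 201.3, α = 13.2, σ_y = 901.0 → σ = 627 MPa, n = 1.44
  titanium alloy: E = 115.0, α = 8.66, σ_y = 1020 → σ = 235 MPa, n = 4.34
Smallest n: aluminum alloy with n = 0.631.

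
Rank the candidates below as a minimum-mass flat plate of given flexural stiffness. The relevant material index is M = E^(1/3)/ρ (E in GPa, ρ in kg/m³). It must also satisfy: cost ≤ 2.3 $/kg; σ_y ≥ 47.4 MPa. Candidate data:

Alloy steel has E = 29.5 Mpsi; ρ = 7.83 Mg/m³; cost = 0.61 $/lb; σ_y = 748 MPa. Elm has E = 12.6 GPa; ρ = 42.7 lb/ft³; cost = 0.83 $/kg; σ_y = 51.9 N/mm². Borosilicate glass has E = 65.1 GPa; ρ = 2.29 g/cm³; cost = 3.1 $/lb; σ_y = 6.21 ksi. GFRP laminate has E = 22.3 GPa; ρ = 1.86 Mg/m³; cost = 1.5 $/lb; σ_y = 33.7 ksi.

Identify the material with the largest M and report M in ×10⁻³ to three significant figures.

elm, M = 3.40×10⁻³

Screen on constraints: cost ≤ 2.3 $/kg; σ_y ≥ 47.4 MPa. Survivors: alloy steel, elm.
Convert each candidate to consistent units, then evaluate M:
  alloy steel: E = 203.4 GPa, ρ = 7830 kg/m³
  elm: E = 12.60 GPa, ρ = 684.0 kg/m³
  elm: M = 3.40×10⁻³
  alloy steel: M = 0.751×10⁻³
The maximum is for elm.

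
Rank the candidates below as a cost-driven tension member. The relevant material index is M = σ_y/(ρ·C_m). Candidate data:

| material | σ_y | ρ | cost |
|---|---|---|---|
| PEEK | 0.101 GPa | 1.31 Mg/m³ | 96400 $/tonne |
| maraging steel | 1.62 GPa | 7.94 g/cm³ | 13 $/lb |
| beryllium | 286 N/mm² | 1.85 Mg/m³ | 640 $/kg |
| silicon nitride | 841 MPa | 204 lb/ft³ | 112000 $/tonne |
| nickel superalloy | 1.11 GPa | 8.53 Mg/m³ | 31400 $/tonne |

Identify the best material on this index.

maraging steel

In SI units:
  PEEK: σ_y = 101.0 MPa, ρ = 1310 kg/m³, cost = 96.40 $/kg
  maraging steel: σ_y = 1620 MPa, ρ = 7940 kg/m³, cost = 28.66 $/kg
  beryllium: σ_y = 286.0 MPa, ρ = 1850 kg/m³, cost = 640.0 $/kg
  silicon nitride: σ_y = 841.0 MPa, ρ = 3268 kg/m³, cost = 112.0 $/kg
  nickel superalloy: σ_y = 1110 MPa, ρ = 8530 kg/m³, cost = 31.40 $/kg
  maraging steel: M = 7.12 kN·m per $
  nickel superalloy: M = 4.14 kN·m per $
  silicon nitride: M = 2.30 kN·m per $
  PEEK: M = 0.800 kN·m per $
  beryllium: M = 0.242 kN·m per $
Highest index: maraging steel.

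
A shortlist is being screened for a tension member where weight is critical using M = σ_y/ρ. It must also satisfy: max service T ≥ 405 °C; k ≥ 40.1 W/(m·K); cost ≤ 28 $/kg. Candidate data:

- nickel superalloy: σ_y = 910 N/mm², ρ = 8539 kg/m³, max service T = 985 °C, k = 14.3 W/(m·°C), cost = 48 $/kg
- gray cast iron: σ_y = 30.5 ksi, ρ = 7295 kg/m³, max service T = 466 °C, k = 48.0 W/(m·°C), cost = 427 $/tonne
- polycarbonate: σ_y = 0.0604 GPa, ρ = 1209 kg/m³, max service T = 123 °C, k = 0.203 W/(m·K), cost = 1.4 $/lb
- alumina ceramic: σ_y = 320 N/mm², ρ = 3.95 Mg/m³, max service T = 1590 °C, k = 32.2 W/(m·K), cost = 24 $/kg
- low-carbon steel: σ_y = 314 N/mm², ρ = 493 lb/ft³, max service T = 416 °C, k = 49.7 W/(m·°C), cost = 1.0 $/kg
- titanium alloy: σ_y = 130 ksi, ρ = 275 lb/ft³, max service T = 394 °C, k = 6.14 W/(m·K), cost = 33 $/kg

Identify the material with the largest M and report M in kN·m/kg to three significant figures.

Screen on constraints: max service T ≥ 405 °C; k ≥ 40.1 W/(m·K); cost ≤ 28 $/kg. Survivors: gray cast iron, low-carbon steel.
In SI units:
  gray cast iron: σ_y = 210.3 MPa, ρ = 7295 kg/m³
  low-carbon steel: σ_y = 314.0 MPa, ρ = 7897 kg/m³
  low-carbon steel: M = 39.8 kN·m/kg
  gray cast iron: M = 28.8 kN·m/kg
Low-carbon steel ranks first.

low-carbon steel, M = 39.8 kN·m/kg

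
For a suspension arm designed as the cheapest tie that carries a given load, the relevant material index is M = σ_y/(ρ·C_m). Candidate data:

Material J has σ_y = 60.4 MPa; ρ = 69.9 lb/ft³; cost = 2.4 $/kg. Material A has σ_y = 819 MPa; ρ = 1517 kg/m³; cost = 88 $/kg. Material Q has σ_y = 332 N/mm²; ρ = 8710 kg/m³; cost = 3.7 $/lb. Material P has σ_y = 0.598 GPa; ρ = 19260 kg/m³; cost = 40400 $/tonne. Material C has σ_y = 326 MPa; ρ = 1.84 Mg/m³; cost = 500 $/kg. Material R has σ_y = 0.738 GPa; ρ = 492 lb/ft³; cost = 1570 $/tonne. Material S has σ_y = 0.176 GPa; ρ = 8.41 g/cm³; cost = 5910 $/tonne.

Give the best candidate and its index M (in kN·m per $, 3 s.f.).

Convert each candidate to consistent units, then evaluate M:
  material J: σ_y = 60.40 MPa, ρ = 1120 kg/m³, cost = 2.400 $/kg
  material A: σ_y = 819.0 MPa, ρ = 1517 kg/m³, cost = 88.00 $/kg
  material Q: σ_y = 332.0 MPa, ρ = 8710 kg/m³, cost = 8.157 $/kg
  material P: σ_y = 598.0 MPa, ρ = 19260 kg/m³, cost = 40.40 $/kg
  material C: σ_y = 326.0 MPa, ρ = 1840 kg/m³, cost = 500.0 $/kg
  material R: σ_y = 738.0 MPa, ρ = 7881 kg/m³, cost = 1.570 $/kg
  material S: σ_y = 176.0 MPa, ρ = 8410 kg/m³, cost = 5.910 $/kg
  material R: M = 59.6 kN·m per $
  material J: M = 22.5 kN·m per $
  material A: M = 6.14 kN·m per $
  material Q: M = 4.67 kN·m per $
  material S: M = 3.54 kN·m per $
  material P: M = 0.769 kN·m per $
  material C: M = 0.354 kN·m per $
Highest index: material R.

material R, M = 59.6 kN·m per $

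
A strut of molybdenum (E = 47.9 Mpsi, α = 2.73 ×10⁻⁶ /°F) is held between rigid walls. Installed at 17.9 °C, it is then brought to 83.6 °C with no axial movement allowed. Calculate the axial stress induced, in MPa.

E = 47.9 Mpsi = 330.3 GPa.
α = 2.73×10⁻⁶/°F × 9/5 = 4.91×10⁻⁶/K.
ΔT = 65.70 K. Constrained thermal stress σ = E·α·ΔT = 330.3×10³ MPa × 4.91×10⁻⁶ × 65.70 = 107 MPa (compressive).

107 MPa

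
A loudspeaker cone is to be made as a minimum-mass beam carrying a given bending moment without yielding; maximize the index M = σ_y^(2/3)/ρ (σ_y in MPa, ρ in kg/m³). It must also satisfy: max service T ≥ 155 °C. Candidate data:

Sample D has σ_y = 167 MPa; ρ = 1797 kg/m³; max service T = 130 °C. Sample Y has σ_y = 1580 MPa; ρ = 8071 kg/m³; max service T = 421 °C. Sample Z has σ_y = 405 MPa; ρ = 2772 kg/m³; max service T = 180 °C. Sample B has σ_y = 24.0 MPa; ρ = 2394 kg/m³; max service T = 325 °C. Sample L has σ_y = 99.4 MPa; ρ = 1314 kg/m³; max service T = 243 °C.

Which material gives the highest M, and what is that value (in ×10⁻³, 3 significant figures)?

Screen on constraints: max service T ≥ 155 °C. Survivors: sample Y, sample Z, sample B, sample L.
Evaluate M for each candidate:
  sample Z: M = 19.7×10⁻³
  sample Y: M = 16.8×10⁻³
  sample L: M = 16.3×10⁻³
  sample B: M = 3.48×10⁻³
Sample Z ranks first.

sample Z, M = 19.7×10⁻³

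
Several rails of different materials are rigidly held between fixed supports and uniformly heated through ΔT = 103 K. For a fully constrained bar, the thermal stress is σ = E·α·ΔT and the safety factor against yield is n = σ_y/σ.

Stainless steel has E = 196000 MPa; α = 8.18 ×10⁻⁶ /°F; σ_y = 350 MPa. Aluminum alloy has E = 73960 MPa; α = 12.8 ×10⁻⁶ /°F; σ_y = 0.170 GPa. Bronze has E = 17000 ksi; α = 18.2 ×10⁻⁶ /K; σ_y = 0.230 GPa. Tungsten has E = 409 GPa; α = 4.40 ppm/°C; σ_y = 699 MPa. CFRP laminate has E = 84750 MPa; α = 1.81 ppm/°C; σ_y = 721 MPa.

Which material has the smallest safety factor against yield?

aluminum alloy

Converting E to GPa, α to ×10⁻⁶/K, σ_y to MPa, then σ and n for each:
  stainless steel: E = 196.0, α = 14.7, σ_y = 350.0 → σ = 297 MPa, n = 1.18
  aluminum alloy: E = 73.96, α = 23.0, σ_y = 170.0 → σ = 176 MPa, n = 0.969
  bronze: E = 117.2, α = 18.2, σ_y = 230.0 → σ = 220 MPa, n = 1.05
  tungsten: E = 409.0, α = 4.40, σ_y = 699.0 → σ = 185 MPa, n = 3.77
  CFRP laminate: E = 84.75, α = 1.81, σ_y = 721.0 → σ = 15.8 MPa, n = 45.6
Aluminum alloy has the lowest safety factor, n = 0.969.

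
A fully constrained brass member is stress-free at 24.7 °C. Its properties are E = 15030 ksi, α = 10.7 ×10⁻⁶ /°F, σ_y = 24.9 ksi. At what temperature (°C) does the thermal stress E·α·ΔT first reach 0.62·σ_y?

78.0 °C

E = 15030 ksi = 103.6 GPa.
α = 10.7×10⁻⁶/°F × 9/5 = 19.3×10⁻⁶/K.
σ_y = 24.9 ksi = 171.7 MPa.
E·α·ΔT = 106.4 MPa ⇒ ΔT = 106.4 / (103.6×10³ × 19.3×10⁻⁶) = 53.33 K.
T = 24.7 + 53.33 = 78.03 °C.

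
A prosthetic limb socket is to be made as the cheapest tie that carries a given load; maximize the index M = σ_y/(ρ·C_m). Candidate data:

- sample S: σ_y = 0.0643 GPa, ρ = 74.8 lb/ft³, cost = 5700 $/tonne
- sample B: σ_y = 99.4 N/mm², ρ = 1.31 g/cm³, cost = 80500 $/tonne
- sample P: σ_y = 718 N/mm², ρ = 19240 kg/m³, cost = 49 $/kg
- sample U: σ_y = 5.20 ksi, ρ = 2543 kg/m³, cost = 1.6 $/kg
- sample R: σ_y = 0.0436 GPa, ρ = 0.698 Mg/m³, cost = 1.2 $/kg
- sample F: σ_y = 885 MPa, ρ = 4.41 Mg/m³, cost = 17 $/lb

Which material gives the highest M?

sample R

After converting to SI:
  sample S: σ_y = 64.30 MPa, ρ = 1198 kg/m³, cost = 5.700 $/kg
  sample B: σ_y = 99.40 MPa, ρ = 1310 kg/m³, cost = 80.50 $/kg
  sample P: σ_y = 718.0 MPa, ρ = 19240 kg/m³, cost = 49.00 $/kg
  sample U: σ_y = 35.85 MPa, ρ = 2543 kg/m³, cost = 1.600 $/kg
  sample R: σ_y = 43.60 MPa, ρ = 698.0 kg/m³, cost = 1.200 $/kg
  sample F: σ_y = 885.0 MPa, ρ = 4410 kg/m³, cost = 37.48 $/kg
  sample R: M = 52.1 kN·m per $
  sample S: M = 9.41 kN·m per $
  sample U: M = 8.81 kN·m per $
  sample F: M = 5.35 kN·m per $
  sample B: M = 0.943 kN·m per $
  sample P: M = 0.762 kN·m per $
Highest index: sample R.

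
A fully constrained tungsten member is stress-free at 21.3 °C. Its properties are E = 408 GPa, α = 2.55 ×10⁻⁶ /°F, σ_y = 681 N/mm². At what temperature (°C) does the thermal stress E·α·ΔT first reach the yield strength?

385 °C

α = 2.55×10⁻⁶/°F × 9/5 = 4.59×10⁻⁶/K.
σ_y = 681 N/mm² = 681.0 MPa.
E·α·ΔT = 681.0 MPa ⇒ ΔT = 681.0 / (408.0×10³ × 4.59×10⁻⁶) = 363.6 K.
T = 21.3 + 363.6 = 384.9 °C.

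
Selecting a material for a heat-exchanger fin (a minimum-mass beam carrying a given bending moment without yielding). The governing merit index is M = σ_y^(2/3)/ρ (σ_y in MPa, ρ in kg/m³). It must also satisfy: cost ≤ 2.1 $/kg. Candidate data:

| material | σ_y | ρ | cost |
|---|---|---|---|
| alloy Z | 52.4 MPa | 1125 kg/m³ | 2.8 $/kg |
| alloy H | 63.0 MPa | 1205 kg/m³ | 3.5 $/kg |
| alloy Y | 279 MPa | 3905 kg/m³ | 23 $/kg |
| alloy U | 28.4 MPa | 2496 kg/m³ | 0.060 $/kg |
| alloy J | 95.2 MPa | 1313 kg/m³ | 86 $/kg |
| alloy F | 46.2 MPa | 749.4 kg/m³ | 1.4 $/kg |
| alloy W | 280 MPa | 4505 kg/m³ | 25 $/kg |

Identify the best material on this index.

Screen on constraints: cost ≤ 2.1 $/kg. Survivors: alloy U, alloy F.
Per-candidate index values:
  alloy F: M = 17.2×10⁻³
  alloy U: M = 3.73×10⁻³
Highest index: alloy F.

alloy F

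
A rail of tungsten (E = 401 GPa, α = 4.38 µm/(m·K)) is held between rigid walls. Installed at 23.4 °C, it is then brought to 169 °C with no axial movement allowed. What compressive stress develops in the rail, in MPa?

256 MPa

ΔT = 145.6 K. Constrained thermal stress σ = E·α·ΔT = 401.0×10³ MPa × 4.38×10⁻⁶ × 145.6 = 256 MPa (compressive).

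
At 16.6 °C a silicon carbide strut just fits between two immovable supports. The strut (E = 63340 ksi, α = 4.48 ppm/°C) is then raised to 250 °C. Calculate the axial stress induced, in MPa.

457 MPa

E = 63340 ksi = 436.7 GPa.
ΔT = 233.4 K. Constrained thermal stress σ = E·α·ΔT = 436.7×10³ MPa × 4.48×10⁻⁶ × 233.4 = 457 MPa (compressive).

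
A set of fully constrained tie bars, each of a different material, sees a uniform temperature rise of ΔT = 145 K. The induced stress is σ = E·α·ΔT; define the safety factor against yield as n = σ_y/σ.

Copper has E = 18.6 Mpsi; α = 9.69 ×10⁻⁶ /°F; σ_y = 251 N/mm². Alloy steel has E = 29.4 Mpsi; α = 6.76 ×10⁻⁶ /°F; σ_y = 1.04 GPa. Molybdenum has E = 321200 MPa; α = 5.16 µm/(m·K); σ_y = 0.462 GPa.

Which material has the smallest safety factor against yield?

copper

Converting E to GPa, α to ×10⁻⁶/K, σ_y to MPa, then σ and n for each:
  copper: E = 128.2, α = 17.4, σ_y = 251.0 → σ = 324 MPa, n = 0.774
  alloy steel: E = 202.7, α = 12.2, σ_y = 1040 → σ = 358 MPa, n = 2.91
  molybdenum: E = 321.2, α = 5.16, σ_y = 462.0 → σ = 240 MPa, n = 1.92
The minimum is copper at n = 0.774.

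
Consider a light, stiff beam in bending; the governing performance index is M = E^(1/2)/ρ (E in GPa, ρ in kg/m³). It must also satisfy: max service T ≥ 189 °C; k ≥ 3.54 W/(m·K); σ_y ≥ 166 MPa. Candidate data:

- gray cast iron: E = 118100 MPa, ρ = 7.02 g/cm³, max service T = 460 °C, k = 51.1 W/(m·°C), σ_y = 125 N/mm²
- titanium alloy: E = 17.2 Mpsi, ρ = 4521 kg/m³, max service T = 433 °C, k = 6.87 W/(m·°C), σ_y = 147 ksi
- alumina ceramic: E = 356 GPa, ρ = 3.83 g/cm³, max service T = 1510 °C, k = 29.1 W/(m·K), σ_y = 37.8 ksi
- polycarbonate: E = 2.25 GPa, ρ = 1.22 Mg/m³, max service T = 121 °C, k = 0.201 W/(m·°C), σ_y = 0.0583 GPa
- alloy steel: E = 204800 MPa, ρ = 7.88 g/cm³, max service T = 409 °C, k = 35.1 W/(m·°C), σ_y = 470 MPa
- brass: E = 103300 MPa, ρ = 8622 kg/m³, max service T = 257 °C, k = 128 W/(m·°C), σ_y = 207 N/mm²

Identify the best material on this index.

alumina ceramic

Screen on constraints: max service T ≥ 189 °C; k ≥ 3.54 W/(m·K); σ_y ≥ 166 MPa. Survivors: titanium alloy, alumina ceramic, alloy steel, brass.
After converting to SI:
  titanium alloy: E = 118.6 GPa, ρ = 4521 kg/m³
  alumina ceramic: E = 356.0 GPa, ρ = 3830 kg/m³
  alloy steel: E = 204.8 GPa, ρ = 7880 kg/m³
  brass: E = 103.3 GPa, ρ = 8622 kg/m³
  alumina ceramic: M = 4.93×10⁻³
  titanium alloy: M = 2.41×10⁻³
  alloy steel: M = 1.82×10⁻³
  brass: M = 1.18×10⁻³
Highest index: alumina ceramic.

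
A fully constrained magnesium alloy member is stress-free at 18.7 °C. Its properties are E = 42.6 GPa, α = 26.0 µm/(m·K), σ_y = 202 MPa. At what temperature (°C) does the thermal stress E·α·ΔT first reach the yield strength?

E·α·ΔT = 202.0 MPa ⇒ ΔT = 202.0 / (42.60×10³ × 26.0×10⁻⁶) = 182.4 K.
T = 18.7 + 182.4 = 201.1 °C.

201 °C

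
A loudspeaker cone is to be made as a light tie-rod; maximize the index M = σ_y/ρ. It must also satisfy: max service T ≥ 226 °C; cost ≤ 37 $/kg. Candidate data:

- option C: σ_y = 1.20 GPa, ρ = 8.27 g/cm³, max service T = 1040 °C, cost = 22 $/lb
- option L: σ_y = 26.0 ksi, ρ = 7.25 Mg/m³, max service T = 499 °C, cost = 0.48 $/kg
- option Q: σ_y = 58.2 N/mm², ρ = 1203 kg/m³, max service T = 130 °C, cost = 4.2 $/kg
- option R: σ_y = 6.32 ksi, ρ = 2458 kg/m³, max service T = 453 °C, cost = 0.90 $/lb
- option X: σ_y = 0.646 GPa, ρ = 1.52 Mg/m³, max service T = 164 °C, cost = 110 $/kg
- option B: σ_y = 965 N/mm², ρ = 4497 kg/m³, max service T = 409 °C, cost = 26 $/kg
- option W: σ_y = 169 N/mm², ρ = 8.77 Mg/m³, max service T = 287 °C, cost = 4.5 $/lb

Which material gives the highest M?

Screen on constraints: max service T ≥ 226 °C; cost ≤ 37 $/kg. Survivors: option L, option R, option B, option W.
Convert each candidate to consistent units, then evaluate M:
  option L: σ_y = 179.3 MPa, ρ = 7250 kg/m³
  option R: σ_y = 43.57 MPa, ρ = 2458 kg/m³
  option B: σ_y = 965.0 MPa, ρ = 4497 kg/m³
  option W: σ_y = 169.0 MPa, ρ = 8770 kg/m³
  option B: M = 215 kN·m/kg
  option L: M = 24.7 kN·m/kg
  option W: M = 19.3 kN·m/kg
  option R: M = 17.7 kN·m/kg
Option B has the largest M.

option B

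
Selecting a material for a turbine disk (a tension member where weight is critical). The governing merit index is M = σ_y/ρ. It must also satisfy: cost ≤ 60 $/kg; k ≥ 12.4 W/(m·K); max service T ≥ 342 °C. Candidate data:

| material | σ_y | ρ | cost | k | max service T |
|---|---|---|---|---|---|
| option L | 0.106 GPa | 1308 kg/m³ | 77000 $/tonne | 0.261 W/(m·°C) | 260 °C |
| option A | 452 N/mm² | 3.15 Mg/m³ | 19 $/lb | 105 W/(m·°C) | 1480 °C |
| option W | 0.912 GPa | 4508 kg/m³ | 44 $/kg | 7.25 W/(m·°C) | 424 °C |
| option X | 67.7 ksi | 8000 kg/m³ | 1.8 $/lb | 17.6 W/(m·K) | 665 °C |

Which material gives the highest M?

option A

Screen on constraints: cost ≤ 60 $/kg; k ≥ 12.4 W/(m·K); max service T ≥ 342 °C. Survivors: option A, option X.
Normalizing units and computing the index:
  option A: σ_y = 452.0 MPa, ρ = 3150 kg/m³
  option X: σ_y = 466.8 MPa, ρ = 8000 kg/m³
  option A: M = 143 kN·m/kg
  option X: M = 58.3 kN·m/kg
Option A has the largest M.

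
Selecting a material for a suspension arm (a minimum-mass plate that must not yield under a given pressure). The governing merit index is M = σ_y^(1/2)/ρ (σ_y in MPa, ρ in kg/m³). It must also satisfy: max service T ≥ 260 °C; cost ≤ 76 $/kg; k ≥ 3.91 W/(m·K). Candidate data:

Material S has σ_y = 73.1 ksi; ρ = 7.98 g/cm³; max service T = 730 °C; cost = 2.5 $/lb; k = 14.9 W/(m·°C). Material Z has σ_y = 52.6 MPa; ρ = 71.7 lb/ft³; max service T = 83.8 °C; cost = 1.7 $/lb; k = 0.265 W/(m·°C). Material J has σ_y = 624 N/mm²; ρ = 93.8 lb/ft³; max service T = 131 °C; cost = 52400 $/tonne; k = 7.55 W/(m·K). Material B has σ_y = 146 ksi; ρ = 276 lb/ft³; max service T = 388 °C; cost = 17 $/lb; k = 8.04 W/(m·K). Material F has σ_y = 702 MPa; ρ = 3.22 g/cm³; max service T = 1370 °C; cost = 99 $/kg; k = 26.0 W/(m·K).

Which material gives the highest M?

Screen on constraints: max service T ≥ 260 °C; cost ≤ 76 $/kg; k ≥ 3.91 W/(m·K). Survivors: material S, material B.
Convert each candidate to consistent units, then evaluate M:
  material S: σ_y = 504.0 MPa, ρ = 7980 kg/m³
  material B: σ_y = 1007 MPa, ρ = 4421 kg/m³
  material B: M = 7.18×10⁻³
  material S: M = 2.81×10⁻³
The maximum is for material B.

material B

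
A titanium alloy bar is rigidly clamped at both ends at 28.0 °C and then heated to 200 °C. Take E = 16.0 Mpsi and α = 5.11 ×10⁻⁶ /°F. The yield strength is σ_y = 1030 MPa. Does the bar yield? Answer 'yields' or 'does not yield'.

E = 16.0 Mpsi = 110.3 GPa.
α = 5.11×10⁻⁶/°F × 9/5 = 9.20×10⁻⁶/K.
ΔT = 172.0 K. Constrained thermal stress σ = E·α·ΔT = 110.3×10³ MPa × 9.20×10⁻⁶ × 172.0 = 175 MPa (compressive).
Compare to σ_y = 1030 MPa: σ < σ_y, so it does not yield.

does not yield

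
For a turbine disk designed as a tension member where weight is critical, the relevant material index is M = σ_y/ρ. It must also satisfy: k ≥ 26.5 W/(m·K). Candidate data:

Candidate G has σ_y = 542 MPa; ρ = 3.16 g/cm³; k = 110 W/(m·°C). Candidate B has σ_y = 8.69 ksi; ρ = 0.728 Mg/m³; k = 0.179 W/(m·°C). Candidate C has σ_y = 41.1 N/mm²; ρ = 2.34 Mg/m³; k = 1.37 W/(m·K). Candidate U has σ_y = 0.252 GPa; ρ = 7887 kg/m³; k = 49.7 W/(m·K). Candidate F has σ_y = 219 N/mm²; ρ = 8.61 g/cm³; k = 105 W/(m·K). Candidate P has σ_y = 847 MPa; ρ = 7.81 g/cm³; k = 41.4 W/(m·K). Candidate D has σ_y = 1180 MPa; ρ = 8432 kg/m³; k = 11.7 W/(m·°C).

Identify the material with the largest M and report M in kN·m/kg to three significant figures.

candidate G, M = 172 kN·m/kg

Screen on constraints: k ≥ 26.5 W/(m·K). Survivors: candidate G, candidate U, candidate F, candidate P.
Normalizing units and computing the index:
  candidate G: σ_y = 542.0 MPa, ρ = 3160 kg/m³
  candidate U: σ_y = 252.0 MPa, ρ = 7887 kg/m³
  candidate F: σ_y = 219.0 MPa, ρ = 8610 kg/m³
  candidate P: σ_y = 847.0 MPa, ρ = 7810 kg/m³
  candidate G: M = 172 kN·m/kg
  candidate P: M = 108 kN·m/kg
  candidate U: M = 32.0 kN·m/kg
  candidate F: M = 25.4 kN·m/kg
Highest index: candidate G.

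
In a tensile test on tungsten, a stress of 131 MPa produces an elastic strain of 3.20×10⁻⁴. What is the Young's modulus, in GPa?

409 GPa

E = σ/ε = 131 MPa / 3.20×10⁻⁴ = 409400 MPa = 409 GPa.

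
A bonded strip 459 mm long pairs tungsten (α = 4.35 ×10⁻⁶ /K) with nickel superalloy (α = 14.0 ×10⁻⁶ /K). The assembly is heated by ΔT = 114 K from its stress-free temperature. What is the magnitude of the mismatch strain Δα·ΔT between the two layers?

Δα = |4.35 − 14.0|×10⁻⁶/K = 9.65×10⁻⁶/K.
Mismatch strain = Δα·ΔT = 9.65×10⁻⁶ × 114.0 = 1.10×10⁻³.

1.10×10⁻³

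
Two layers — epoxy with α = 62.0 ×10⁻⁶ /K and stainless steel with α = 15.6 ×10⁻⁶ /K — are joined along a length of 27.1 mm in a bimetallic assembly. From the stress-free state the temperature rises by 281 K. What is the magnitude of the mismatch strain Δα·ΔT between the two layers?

0.0130

Δα = |62.0 − 15.6|×10⁻⁶/K = 46.4×10⁻⁶/K.
Mismatch strain = Δα·ΔT = 46.4×10⁻⁶ × 281.0 = 0.0130.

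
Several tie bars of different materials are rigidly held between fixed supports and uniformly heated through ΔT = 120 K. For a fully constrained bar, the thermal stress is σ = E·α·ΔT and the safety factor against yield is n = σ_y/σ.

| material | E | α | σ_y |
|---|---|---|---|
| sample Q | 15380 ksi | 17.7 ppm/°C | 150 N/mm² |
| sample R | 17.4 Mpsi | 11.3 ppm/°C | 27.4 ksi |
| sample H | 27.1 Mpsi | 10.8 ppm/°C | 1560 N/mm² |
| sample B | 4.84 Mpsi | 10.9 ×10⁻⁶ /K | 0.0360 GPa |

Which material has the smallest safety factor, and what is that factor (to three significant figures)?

In consistent units (E in GPa, α in ×10⁻⁶/K, σ_y in MPa):
  sample Q: E = 106.0, α = 17.7, σ_y = 150.0 → σ = 225 MPa, n = 0.666
  sample R: E = 120.0, α = 11.3, σ_y = 188.9 → σ = 163 MPa, n = 1.16
  sample H: E = 186.8, α = 10.8, σ_y = 1560 → σ = 242 MPa, n = 6.44
  sample B: E = 33.37, α = 10.9, σ_y = 36.00 → σ = 43.6 MPa, n = 0.825
The minimum is sample Q at n = 0.666.

sample Q, n = 0.666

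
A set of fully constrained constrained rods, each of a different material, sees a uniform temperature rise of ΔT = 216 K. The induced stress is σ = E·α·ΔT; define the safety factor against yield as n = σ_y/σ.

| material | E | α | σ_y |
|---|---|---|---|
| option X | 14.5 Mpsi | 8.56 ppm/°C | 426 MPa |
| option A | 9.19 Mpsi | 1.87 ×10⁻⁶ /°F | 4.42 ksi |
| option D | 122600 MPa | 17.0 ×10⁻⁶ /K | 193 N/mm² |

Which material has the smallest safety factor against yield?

option D

In consistent units (E in GPa, α in ×10⁻⁶/K, σ_y in MPa):
  option X: E = 99.97, α = 8.56, σ_y = 426.0 → σ = 185 MPa, n = 2.30
  option A: E = 63.36, α = 3.37, σ_y = 30.47 → σ = 46.1 MPa, n = 0.662
  option D: E = 122.6, α = 17.0, σ_y = 193.0 → σ = 450 MPa, n = 0.429
Smallest n: option D with n = 0.429.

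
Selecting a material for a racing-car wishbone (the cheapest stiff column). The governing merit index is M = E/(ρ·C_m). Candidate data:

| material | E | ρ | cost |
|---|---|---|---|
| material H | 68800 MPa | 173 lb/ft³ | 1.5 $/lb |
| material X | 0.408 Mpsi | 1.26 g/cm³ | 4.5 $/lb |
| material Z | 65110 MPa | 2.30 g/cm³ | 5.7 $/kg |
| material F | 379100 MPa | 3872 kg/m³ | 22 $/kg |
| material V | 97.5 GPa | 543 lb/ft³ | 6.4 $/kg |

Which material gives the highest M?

material H

Convert each candidate to consistent units, then evaluate M:
  material H: E = 68.80 GPa, ρ = 2771 kg/m³, cost = 3.307 $/kg
  material X: E = 2.813 GPa, ρ = 1260 kg/m³, cost = 9.921 $/kg
  material Z: E = 65.11 GPa, ρ = 2300 kg/m³, cost = 5.700 $/kg
  material F: E = 379.1 GPa, ρ = 3872 kg/m³, cost = 22.00 $/kg
  material V: E = 97.50 GPa, ρ = 8698 kg/m³, cost = 6.400 $/kg
  material H: M = 7.51 MN·m per $
  material Z: M = 4.97 MN·m per $
  material F: M = 4.45 MN·m per $
  material V: M = 1.75 MN·m per $
  material X: M = 0.225 MN·m per $
The maximum is for material H.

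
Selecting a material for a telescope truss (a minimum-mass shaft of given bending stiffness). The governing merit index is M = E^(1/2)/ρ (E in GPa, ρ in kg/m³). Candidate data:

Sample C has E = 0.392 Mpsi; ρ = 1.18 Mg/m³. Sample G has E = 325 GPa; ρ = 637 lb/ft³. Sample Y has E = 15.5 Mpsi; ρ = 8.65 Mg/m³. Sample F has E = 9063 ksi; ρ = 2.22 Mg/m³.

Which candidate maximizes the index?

sample F

Putting every candidate on a common basis:
  sample C: E = 2.703 GPa, ρ = 1180 kg/m³
  sample G: E = 325.0 GPa, ρ = 10200 kg/m³
  sample Y: E = 106.9 GPa, ρ = 8650 kg/m³
  sample F: E = 62.49 GPa, ρ = 2220 kg/m³
  sample F: M = 3.56×10⁻³
  sample G: M = 1.77×10⁻³
  sample C: M = 1.39×10⁻³
  sample Y: M = 1.20×10⁻³
Sample F has the largest M.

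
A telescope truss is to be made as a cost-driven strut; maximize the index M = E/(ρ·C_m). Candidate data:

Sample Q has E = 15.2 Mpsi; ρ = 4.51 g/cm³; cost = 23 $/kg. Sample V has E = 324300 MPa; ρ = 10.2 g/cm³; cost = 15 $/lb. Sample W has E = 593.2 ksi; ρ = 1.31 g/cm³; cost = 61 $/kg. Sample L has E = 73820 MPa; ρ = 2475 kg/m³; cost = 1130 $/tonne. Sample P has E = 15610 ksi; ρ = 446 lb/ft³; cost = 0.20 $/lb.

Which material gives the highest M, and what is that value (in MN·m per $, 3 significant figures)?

sample P, M = 34.2 MN·m per $

In SI units:
  sample Q: E = 104.8 GPa, ρ = 4510 kg/m³, cost = 23.00 $/kg
  sample V: E = 324.3 GPa, ρ = 10200 kg/m³, cost = 33.07 $/kg
  sample W: E = 4.090 GPa, ρ = 1310 kg/m³, cost = 61.00 $/kg
  sample L: E = 73.82 GPa, ρ = 2475 kg/m³, cost = 1.130 $/kg
  sample P: E = 107.6 GPa, ρ = 7144 kg/m³, cost = 0.4409 $/kg
  sample P: M = 34.2 MN·m per $
  sample L: M = 26.4 MN·m per $
  sample Q: M = 1.01 MN·m per $
  sample V: M = 0.961 MN·m per $
  sample W: M = 0.0512 MN·m per $
Highest index: sample P.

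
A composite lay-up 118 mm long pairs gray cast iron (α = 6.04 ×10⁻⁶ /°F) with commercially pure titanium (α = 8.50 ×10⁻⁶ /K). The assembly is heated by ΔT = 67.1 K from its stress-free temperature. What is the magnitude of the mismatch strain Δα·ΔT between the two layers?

gray cast iron: α = 6.04×10⁻⁶/°F × 9/5 = 10.9×10⁻⁶/K.
Δα = |10.9 − 8.50|×10⁻⁶/K = 2.37×10⁻⁶/K.
Mismatch strain = Δα·ΔT = 2.37×10⁻⁶ × 67.1 = 1.59×10⁻⁴.

1.59×10⁻⁴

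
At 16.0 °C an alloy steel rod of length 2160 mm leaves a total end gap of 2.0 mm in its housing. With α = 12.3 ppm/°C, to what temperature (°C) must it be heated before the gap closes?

α·L₀·ΔT = 2.0 mm ⇒ ΔT = 2.0 / (12.3×10⁻⁶ × 2160.0) = 75.28 K.
T = 16.0 + 75.28 = 91.28 °C.

91.3 °C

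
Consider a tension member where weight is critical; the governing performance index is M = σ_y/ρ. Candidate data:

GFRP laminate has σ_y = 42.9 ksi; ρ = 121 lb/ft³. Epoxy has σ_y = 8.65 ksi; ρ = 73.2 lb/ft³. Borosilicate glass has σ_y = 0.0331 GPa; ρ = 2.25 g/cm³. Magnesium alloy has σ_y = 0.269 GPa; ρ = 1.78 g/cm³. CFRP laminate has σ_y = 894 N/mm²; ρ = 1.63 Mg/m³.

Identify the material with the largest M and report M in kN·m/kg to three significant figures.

CFRP laminate, M = 548 kN·m/kg

After converting to SI:
  GFRP laminate: σ_y = 295.8 MPa, ρ = 1938 kg/m³
  epoxy: σ_y = 59.64 MPa, ρ = 1173 kg/m³
  borosilicate glass: σ_y = 33.10 MPa, ρ = 2250 kg/m³
  magnesium alloy: σ_y = 269.0 MPa, ρ = 1780 kg/m³
  CFRP laminate: σ_y = 894.0 MPa, ρ = 1630 kg/m³
  CFRP laminate: M = 548 kN·m/kg
  GFRP laminate: M = 153 kN·m/kg
  magnesium alloy: M = 151 kN·m/kg
  epoxy: M = 50.9 kN·m/kg
  borosilicate glass: M = 14.7 kN·m/kg
Highest index: CFRP laminate.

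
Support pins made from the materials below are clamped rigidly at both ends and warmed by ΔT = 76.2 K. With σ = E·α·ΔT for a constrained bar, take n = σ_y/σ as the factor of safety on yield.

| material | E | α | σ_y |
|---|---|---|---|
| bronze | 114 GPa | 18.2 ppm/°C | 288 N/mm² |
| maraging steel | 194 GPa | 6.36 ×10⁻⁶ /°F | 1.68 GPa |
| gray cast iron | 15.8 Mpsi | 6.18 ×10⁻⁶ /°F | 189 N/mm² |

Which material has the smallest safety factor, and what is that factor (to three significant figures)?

bronze, n = 1.82

With everything in SI (GPa, ×10⁻⁶/K, MPa):
  bronze: E = 114.0, α = 18.2, σ_y = 288.0 → σ = 158 MPa, n = 1.82
  maraging steel: E = 194.0, α = 11.4, σ_y = 1680 → σ = 169 MPa, n = 9.93
  gray cast iron: E = 108.9, α = 11.1, σ_y = 189.0 → σ = 92.3 MPa, n = 2.05
Bronze has the lowest safety factor, n = 1.82.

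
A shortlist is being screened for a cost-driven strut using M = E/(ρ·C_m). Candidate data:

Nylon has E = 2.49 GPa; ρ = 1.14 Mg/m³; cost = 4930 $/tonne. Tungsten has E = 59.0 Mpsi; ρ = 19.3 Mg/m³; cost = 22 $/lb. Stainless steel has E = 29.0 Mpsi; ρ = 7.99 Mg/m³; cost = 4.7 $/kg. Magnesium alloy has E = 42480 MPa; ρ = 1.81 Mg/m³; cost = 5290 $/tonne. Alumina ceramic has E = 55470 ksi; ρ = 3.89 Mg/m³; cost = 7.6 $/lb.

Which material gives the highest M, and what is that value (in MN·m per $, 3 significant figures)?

Putting every candidate on a common basis:
  nylon: E = 2.490 GPa, ρ = 1140 kg/m³, cost = 4.930 $/kg
  tungsten: E = 406.8 GPa, ρ = 19300 kg/m³, cost = 48.50 $/kg
  stainless steel: E = 199.9 GPa, ρ = 7990 kg/m³, cost = 4.700 $/kg
  magnesium alloy: E = 42.48 GPa, ρ = 1810 kg/m³, cost = 5.290 $/kg
  alumina ceramic: E = 382.5 GPa, ρ = 3890 kg/m³, cost = 16.75 $/kg
  alumina ceramic: M = 5.87 MN·m per $
  stainless steel: M = 5.32 MN·m per $
  magnesium alloy: M = 4.44 MN·m per $
  nylon: M = 0.443 MN·m per $
  tungsten: M = 0.435 MN·m per $
Highest index: alumina ceramic.

alumina ceramic, M = 5.87 MN·m per $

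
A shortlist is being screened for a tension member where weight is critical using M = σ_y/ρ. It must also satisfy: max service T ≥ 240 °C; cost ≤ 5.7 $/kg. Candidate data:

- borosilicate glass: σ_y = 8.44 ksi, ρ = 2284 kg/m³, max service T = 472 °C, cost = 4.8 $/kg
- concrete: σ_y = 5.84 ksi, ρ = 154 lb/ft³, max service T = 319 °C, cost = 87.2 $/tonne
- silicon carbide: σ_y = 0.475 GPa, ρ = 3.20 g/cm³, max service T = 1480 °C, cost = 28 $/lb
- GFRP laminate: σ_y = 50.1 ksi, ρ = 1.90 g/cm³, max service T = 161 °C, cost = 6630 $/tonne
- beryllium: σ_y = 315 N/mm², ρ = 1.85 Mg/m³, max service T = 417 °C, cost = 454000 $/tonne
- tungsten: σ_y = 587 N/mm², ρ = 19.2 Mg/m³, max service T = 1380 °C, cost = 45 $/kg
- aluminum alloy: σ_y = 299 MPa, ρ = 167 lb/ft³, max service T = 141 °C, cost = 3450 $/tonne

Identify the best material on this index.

Screen on constraints: max service T ≥ 240 °C; cost ≤ 5.7 $/kg. Survivors: borosilicate glass, concrete.
Normalizing units and computing the index:
  borosilicate glass: σ_y = 58.19 MPa, ρ = 2284 kg/m³
  concrete: σ_y = 40.27 MPa, ρ = 2467 kg/m³
  borosilicate glass: M = 25.5 kN·m/kg
  concrete: M = 16.3 kN·m/kg
Borosilicate glass has the largest M.

borosilicate glass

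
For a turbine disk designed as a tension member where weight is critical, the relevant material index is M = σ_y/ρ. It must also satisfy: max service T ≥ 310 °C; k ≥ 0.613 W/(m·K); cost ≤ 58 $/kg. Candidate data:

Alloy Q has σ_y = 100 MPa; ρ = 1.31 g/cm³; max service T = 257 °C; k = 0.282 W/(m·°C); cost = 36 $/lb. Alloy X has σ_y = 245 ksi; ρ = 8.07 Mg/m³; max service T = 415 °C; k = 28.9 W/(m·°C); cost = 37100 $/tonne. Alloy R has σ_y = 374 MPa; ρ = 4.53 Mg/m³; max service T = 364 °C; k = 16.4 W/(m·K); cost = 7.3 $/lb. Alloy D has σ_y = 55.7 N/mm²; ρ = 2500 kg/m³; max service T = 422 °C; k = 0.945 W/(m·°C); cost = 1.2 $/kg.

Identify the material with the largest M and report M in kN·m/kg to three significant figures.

Screen on constraints: max service T ≥ 310 °C; k ≥ 0.613 W/(m·K); cost ≤ 58 $/kg. Survivors: alloy X, alloy R, alloy D.
Putting every candidate on a common basis:
  alloy X: σ_y = 1689 MPa, ρ = 8070 kg/m³
  alloy R: σ_y = 374.0 MPa, ρ = 4530 kg/m³
  alloy D: σ_y = 55.70 MPa, ρ = 2500 kg/m³
  alloy X: M = 209 kN·m/kg
  alloy R: M = 82.6 kN·m/kg
  alloy D: M = 22.3 kN·m/kg
The maximum is for alloy X.

alloy X, M = 209 kN·m/kg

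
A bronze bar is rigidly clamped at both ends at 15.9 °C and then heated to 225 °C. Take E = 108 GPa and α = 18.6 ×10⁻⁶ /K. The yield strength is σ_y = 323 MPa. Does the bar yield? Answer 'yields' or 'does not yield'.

yields

ΔT = 209.1 K. Constrained thermal stress σ = E·α·ΔT = 108.0×10³ MPa × 18.6×10⁻⁶ × 209.1 = 420 MPa (compressive).
Compare to σ_y = 323 MPa: σ ≥ σ_y, so it yields.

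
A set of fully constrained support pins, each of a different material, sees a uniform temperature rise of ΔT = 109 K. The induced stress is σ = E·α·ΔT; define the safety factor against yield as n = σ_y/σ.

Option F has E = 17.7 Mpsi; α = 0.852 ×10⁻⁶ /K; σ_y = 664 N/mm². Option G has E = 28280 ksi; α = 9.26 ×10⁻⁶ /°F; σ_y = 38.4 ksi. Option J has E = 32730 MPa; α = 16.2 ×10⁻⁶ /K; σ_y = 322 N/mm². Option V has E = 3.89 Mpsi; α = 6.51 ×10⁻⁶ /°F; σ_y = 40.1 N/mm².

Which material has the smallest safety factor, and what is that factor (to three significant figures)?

With everything in SI (GPa, ×10⁻⁶/K, MPa):
  option F: E = 122.0, α = 0.852, σ_y = 664.0 → σ = 11.3 MPa, n = 58.6
  option G: E = 195.0, α = 16.7, σ_y = 264.8 → σ = 354 MPa, n = 0.747
  option J: E = 32.73, α = 16.2, σ_y = 322.0 → σ = 57.8 MPa, n = 5.57
  option V: E = 26.82, α = 11.7, σ_y = 40.10 → σ = 34.3 MPa, n = 1.17
Option G has the lowest safety factor, n = 0.747.

option G, n = 0.747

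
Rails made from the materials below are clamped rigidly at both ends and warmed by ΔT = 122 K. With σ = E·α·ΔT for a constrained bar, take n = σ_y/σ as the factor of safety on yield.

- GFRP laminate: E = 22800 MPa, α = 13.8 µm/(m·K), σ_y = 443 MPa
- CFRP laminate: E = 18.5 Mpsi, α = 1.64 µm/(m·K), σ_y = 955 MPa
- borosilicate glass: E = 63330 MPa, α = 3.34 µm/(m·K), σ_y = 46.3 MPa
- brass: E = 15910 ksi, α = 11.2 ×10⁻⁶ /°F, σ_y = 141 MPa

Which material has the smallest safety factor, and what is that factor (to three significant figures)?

In consistent units (E in GPa, α in ×10⁻⁶/K, σ_y in MPa):
  GFRP laminate: E = 22.80, α = 13.8, σ_y = 443.0 → σ = 38.4 MPa, n = 11.5
  CFRP laminate: E = 127.6, α = 1.64, σ_y = 955.0 → σ = 25.5 MPa, n = 37.4
  borosilicate glass: E = 63.33, α = 3.34, σ_y = 46.30 → σ = 25.8 MPa, n = 1.79
  brass: E = 109.7, α = 20.2, σ_y = 141.0 → σ = 270 MPa, n = 0.523
Smallest n: brass with n = 0.523.

brass, n = 0.523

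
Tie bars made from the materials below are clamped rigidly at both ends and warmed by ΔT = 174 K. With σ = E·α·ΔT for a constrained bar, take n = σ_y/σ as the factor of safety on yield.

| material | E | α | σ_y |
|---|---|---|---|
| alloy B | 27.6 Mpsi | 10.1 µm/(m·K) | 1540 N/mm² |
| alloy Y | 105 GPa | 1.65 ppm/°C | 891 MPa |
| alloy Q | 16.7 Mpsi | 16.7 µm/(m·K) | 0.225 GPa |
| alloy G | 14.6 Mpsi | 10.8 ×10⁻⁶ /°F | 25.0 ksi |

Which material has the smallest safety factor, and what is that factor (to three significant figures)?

alloy G, n = 0.506

Per material, after unit conversion:
  alloy B: E = 190.3, α = 10.1, σ_y = 1540 → σ = 334 MPa, n = 4.60
  alloy Y: E = 105.0, α = 1.65, σ_y = 891.0 → σ = 30.1 MPa, n = 29.6
  alloy Q: E = 115.1, α = 16.7, σ_y = 225.0 → σ = 335 MPa, n = 0.672
  alloy G: E = 100.7, α = 19.4, σ_y = 172.4 → σ = 341 MPa, n = 0.506
The minimum is alloy G at n = 0.506.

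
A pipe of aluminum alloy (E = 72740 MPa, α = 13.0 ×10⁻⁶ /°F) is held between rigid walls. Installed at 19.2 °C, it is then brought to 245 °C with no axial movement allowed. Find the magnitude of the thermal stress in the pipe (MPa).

E = 72740 MPa = 72.74 GPa.
α = 13.0×10⁻⁶/°F × 9/5 = 23.4×10⁻⁶/K.
ΔT = 225.8 K. Constrained thermal stress σ = E·α·ΔT = 72.74×10³ MPa × 23.4×10⁻⁶ × 225.8 = 384 MPa (compressive).

384 MPa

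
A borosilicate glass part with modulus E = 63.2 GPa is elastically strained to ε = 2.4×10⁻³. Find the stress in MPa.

σ = E·ε = 63200 MPa × 2.4×10⁻³ = 152 MPa.

152 MPa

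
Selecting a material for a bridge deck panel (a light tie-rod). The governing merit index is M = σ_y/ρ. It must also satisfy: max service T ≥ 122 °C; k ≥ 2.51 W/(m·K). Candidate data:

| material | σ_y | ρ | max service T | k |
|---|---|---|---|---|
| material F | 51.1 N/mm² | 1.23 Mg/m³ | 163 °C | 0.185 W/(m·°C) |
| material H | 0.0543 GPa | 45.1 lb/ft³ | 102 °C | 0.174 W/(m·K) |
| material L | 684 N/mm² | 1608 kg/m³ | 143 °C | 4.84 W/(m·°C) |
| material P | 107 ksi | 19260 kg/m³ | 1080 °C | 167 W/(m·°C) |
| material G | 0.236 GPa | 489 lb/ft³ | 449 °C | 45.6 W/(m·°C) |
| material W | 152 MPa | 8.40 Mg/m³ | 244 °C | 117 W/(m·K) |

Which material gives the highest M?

material L

Screen on constraints: max service T ≥ 122 °C; k ≥ 2.51 W/(m·K). Survivors: material L, material P, material G, material W.
After converting to SI:
  material L: σ_y = 684.0 MPa, ρ = 1608 kg/m³
  material P: σ_y = 737.7 MPa, ρ = 19260 kg/m³
  material G: σ_y = 236.0 MPa, ρ = 7833 kg/m³
  material W: σ_y = 152.0 MPa, ρ = 8400 kg/m³
  material L: M = 425 kN·m/kg
  material P: M = 38.3 kN·m/kg
  material G: M = 30.1 kN·m/kg
  material W: M = 18.1 kN·m/kg
Highest index: material L.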